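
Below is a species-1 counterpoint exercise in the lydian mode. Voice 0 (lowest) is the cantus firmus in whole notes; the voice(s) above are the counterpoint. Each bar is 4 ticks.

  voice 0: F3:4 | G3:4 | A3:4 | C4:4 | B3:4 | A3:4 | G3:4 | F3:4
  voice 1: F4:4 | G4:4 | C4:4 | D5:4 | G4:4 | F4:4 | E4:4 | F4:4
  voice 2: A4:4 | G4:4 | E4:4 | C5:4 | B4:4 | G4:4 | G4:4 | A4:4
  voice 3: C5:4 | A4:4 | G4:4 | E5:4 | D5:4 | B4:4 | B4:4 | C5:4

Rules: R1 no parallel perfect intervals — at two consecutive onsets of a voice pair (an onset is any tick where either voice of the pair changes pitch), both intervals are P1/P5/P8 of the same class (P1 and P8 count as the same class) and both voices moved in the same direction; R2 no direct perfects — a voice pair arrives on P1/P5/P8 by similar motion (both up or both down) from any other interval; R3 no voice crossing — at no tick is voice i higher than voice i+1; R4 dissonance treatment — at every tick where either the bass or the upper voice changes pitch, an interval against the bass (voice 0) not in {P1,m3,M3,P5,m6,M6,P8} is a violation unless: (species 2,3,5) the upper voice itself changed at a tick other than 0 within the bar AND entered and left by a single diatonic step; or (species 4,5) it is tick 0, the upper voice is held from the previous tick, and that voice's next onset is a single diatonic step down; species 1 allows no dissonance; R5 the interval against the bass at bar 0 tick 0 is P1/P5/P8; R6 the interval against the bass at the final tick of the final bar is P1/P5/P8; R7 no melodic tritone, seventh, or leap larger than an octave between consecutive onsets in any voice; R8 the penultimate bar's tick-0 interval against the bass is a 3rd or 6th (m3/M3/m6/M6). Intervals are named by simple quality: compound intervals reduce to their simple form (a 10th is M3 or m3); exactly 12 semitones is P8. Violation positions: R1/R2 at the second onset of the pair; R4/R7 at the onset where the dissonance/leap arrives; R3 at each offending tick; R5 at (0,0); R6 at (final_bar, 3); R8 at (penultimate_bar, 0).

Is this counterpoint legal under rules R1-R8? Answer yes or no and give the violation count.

bar 0: v0=F3 v1=F4 v2=A4 v3=C5 (P5)
bar 1: v0=G3 v1=G4 v2=G4 v3=A4 (M2)
bar 2: v0=A3 v1=C4 v2=E4 v3=G4 (m7)
bar 3: v0=C4 v1=D5 v2=C5 v3=E5 (M3)
bar 4: v0=B3 v1=G4 v2=B4 v3=D5 (m3)
bar 5: v0=A3 v1=F4 v2=G4 v3=B4 (M2)
bar 6: v0=G3 v1=E4 v2=G4 v3=B4 (M3)
bar 7: v0=F3 v1=F4 v2=A4 v3=C5 (P5)
  R5 @ bar0.0: opens on M3
  R1 @ bar1.0: F3/F4 P8 -> G3/G4 P8 similar
  R4 @ bar1.0: G3/A4 M2 untreated
  R2 @ bar2.0: G4/A4 M2 -> C4/G4 P5 similar
  R4 @ bar2.0: A3/G4 m7 untreated
  R2 @ bar3.0: A3/E4 P5 -> C4/C5 P8 similar
  R3 @ bar3.0: D5 above C5
  R4 @ bar3.0: C4/D5 M2 untreated
  R7 @ bar3.0: C4->D5 leap 14st
  R3 @ bar3.1: D5 above C5
  R3 @ bar3.2: D5 above C5
  R3 @ bar3.3: D5 above C5
  R1 @ bar4.0: C4/C5 P8 -> B3/B4 P8 similar
  R2 @ bar4.0: D5/E5 M2 -> G4/D5 P5 similar
  R4 @ bar5.0: A3/G4 m7 untreated
  R4 @ bar5.0: A3/B4 M2 untreated
  R8 @ bar6.0: penult P8 not 3rd/6th
  R1 @ bar7.0: E4/B4 P5 -> F4/C5 P5 similar
  R6 @ bar7.3: closes on M3

No (19 violations)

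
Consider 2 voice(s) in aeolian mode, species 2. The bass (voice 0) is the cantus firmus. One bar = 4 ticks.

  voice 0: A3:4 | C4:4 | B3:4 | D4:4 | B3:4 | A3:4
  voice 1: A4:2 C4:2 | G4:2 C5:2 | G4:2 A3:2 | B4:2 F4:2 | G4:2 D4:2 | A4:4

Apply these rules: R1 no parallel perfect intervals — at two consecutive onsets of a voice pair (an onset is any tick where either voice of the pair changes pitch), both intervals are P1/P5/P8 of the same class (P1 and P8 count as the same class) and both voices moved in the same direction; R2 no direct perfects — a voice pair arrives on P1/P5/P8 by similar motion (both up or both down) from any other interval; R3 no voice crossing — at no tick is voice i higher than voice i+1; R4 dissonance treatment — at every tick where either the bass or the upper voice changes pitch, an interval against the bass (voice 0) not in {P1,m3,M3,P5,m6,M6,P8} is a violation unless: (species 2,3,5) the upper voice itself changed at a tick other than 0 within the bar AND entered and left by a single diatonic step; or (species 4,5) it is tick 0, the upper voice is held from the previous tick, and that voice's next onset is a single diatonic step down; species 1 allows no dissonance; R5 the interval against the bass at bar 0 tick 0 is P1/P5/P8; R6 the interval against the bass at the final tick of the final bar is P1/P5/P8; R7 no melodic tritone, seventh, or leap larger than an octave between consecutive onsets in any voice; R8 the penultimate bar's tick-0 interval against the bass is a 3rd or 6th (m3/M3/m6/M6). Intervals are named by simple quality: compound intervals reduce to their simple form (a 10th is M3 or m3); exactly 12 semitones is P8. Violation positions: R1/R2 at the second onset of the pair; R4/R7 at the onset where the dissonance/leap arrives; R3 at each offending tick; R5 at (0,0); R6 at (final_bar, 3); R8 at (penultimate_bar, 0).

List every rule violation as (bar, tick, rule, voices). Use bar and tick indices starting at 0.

(1, 0, R2, (0, 1))
(2, 2, R3, (0, 1))
(2, 2, R4, (0, 1))
(2, 2, R7, (1,))
(2, 3, R3, (0, 1))
(3, 0, R7, (1,))
(3, 2, R7, (1,))

bar 0: v0=A3 v1=A4 downbeat P8
bar 1: v0=C4 v1=G4 downbeat P5
bar 2: v0=B3 v1=G4 downbeat m6
bar 3: v0=D4 v1=B4 downbeat M6
bar 4: v0=B3 v1=G4 downbeat m6
bar 5: v0=A3 v1=A4 downbeat P8
  -> R2 @ bar 1 tick 0 v(0, 1): A3/C4 m3 -> C4/G4 P5 similar
  -> R3 @ bar 2 tick 2 v(0, 1): B3 above A3
  -> R4 @ bar 2 tick 2 v(0, 1): B3/A3 M2 untreated
  -> R7 @ bar 2 tick 2 v(1,): G4->A3 leap 10st
  -> R3 @ bar 2 tick 3 v(0, 1): B3 above A3
  -> R7 @ bar 3 tick 0 v(1,): A3->B4 leap 14st
  -> R7 @ bar 3 tick 2 v(1,): B4->F4 leap 6st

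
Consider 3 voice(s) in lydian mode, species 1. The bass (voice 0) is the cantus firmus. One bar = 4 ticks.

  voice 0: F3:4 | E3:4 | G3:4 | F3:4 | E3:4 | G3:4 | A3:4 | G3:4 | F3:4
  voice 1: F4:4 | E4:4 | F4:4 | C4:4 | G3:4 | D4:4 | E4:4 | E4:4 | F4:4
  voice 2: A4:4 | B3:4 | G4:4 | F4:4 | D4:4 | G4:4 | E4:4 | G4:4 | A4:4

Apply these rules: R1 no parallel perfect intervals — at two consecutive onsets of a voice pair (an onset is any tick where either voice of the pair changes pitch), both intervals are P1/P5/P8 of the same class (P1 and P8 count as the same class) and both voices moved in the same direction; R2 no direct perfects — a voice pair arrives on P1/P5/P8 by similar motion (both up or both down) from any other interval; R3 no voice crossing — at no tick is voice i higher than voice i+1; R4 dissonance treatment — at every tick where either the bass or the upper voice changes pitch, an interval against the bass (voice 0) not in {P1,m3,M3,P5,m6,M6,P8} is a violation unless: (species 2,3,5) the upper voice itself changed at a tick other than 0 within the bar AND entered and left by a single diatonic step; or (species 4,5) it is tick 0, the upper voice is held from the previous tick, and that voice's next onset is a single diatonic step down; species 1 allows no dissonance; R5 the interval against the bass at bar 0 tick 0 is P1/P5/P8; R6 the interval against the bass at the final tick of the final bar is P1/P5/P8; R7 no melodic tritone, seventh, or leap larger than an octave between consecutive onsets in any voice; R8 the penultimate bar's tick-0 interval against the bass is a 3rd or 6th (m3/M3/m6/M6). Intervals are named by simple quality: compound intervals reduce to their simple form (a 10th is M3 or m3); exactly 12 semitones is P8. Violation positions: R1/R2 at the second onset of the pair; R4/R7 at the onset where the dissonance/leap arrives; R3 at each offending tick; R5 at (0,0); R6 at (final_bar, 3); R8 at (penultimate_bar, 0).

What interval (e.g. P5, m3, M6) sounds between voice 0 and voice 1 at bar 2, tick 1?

voice 0=G3 voice 1=F4 -> m7

m7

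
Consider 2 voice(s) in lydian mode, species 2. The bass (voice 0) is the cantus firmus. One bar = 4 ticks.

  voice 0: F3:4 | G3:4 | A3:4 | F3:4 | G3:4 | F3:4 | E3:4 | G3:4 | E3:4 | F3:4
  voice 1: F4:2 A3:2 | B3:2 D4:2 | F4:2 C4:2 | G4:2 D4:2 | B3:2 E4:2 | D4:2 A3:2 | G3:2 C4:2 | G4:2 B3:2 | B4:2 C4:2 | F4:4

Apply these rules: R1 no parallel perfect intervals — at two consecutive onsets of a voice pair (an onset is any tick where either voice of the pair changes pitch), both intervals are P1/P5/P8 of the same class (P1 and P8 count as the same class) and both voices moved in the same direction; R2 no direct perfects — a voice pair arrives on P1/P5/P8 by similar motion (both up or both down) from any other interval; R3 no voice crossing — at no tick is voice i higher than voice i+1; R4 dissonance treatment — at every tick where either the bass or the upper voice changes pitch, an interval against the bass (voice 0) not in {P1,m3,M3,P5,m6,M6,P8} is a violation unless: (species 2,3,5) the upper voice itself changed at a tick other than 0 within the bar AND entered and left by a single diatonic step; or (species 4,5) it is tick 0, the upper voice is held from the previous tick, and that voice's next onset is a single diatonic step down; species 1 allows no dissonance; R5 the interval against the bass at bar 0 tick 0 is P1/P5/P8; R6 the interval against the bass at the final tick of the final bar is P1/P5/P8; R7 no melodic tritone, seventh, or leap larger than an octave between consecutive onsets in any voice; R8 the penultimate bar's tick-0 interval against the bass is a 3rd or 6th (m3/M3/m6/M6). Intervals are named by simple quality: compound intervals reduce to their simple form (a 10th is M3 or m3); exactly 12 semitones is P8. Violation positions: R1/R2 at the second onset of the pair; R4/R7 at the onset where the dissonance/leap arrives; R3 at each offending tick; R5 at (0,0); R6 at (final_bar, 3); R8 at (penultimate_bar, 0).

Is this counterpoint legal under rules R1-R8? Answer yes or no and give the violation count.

bar 0: v0=F3 v1=F4 (P8)
bar 1: v0=G3 v1=B3 (M3)
bar 2: v0=A3 v1=F4 (m6)
bar 3: v0=F3 v1=G4 (M2)
bar 4: v0=G3 v1=B3 (M3)
bar 5: v0=F3 v1=D4 (M6)
bar 6: v0=E3 v1=G3 (m3)
bar 7: v0=G3 v1=G4 (P8)
bar 8: v0=E3 v1=B4 (P5)
bar 9: v0=F3 v1=F4 (P8)
  R4 @ bar3.0: F3/G4 M2 untreated
  R2 @ bar7.0: E3/C4 m6 -> G3/G4 P8 similar
  R8 @ bar8.0: penult P5 not 3rd/6th
  R7 @ bar8.2: B4->C4 leap 11st
  R2 @ bar9.0: E3/C4 m6 -> F3/F4 P8 similar

No (5 violations)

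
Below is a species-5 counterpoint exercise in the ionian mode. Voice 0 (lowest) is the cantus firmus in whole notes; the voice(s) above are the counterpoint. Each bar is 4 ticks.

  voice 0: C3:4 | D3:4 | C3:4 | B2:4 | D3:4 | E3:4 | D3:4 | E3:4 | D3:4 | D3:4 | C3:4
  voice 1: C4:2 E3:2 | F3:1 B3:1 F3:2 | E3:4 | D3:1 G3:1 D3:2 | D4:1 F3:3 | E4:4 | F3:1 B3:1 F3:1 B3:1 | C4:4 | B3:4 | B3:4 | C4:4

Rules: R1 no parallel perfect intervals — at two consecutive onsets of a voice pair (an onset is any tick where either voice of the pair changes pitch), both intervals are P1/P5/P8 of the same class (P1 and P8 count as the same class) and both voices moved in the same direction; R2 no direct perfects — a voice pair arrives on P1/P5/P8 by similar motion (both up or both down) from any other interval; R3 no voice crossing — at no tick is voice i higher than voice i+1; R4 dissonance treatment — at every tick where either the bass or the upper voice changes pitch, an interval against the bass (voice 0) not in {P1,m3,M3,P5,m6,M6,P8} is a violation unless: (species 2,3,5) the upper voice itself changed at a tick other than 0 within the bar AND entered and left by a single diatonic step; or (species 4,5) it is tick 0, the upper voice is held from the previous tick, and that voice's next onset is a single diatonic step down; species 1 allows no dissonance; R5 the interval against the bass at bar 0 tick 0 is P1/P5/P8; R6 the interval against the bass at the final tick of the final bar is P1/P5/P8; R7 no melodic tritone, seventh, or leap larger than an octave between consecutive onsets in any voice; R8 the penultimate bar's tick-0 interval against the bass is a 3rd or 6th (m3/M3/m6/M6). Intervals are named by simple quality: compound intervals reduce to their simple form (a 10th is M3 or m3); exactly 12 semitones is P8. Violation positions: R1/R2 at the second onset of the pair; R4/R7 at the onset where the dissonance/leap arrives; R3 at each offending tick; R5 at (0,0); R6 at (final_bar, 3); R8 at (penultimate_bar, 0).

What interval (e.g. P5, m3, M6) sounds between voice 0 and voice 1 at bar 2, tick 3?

voice 0=C3 voice 1=E3 -> M3

M3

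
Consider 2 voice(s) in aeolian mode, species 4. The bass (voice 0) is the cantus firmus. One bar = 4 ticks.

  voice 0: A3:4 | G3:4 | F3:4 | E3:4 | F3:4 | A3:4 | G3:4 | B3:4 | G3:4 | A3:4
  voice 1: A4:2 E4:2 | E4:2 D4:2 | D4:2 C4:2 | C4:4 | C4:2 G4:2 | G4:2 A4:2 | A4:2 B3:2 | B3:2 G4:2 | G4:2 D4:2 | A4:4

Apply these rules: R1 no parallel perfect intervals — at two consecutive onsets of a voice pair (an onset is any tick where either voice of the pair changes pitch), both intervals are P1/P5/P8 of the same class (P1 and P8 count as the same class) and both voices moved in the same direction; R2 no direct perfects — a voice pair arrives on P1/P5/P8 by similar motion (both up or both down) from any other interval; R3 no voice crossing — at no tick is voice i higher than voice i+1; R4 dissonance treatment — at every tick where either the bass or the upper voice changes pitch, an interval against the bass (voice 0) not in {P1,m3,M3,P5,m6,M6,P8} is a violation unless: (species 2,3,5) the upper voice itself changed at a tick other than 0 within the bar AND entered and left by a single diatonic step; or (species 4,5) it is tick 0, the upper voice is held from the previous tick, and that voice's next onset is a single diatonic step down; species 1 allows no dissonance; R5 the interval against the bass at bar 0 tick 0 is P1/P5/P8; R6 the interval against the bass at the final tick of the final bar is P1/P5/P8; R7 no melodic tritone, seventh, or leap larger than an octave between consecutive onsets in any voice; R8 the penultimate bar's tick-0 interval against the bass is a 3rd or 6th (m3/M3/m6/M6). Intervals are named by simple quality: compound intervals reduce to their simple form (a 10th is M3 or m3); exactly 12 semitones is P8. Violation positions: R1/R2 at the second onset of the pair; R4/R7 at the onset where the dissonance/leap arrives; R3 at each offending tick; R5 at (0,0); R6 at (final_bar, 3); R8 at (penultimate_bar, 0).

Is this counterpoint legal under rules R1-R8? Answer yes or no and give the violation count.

bar 0: v0=A3 v1=A4 (P8)
bar 1: v0=G3 v1=E4 (M6)
bar 2: v0=F3 v1=D4 (M6)
bar 3: v0=E3 v1=C4 (m6)
bar 4: v0=F3 v1=C4 (P5)
bar 5: v0=A3 v1=G4 (m7)
bar 6: v0=G3 v1=A4 (M2)
bar 7: v0=B3 v1=B3 (P1)
bar 8: v0=G3 v1=G4 (P8)
bar 9: v0=A3 v1=A4 (P8)
  R4 @ bar4.2: F3/G4 M2 untreated
  R4 @ bar5.0: A3/G4 m7 untreated
  R4 @ bar6.0: G3/A4 M2 untreated
  R7 @ bar6.2: A4->B3 leap 10st
  R8 @ bar8.0: penult P8 not 3rd/6th
  R2 @ bar9.0: G3/D4 P5 -> A3/A4 P8 similar

No (6 violations)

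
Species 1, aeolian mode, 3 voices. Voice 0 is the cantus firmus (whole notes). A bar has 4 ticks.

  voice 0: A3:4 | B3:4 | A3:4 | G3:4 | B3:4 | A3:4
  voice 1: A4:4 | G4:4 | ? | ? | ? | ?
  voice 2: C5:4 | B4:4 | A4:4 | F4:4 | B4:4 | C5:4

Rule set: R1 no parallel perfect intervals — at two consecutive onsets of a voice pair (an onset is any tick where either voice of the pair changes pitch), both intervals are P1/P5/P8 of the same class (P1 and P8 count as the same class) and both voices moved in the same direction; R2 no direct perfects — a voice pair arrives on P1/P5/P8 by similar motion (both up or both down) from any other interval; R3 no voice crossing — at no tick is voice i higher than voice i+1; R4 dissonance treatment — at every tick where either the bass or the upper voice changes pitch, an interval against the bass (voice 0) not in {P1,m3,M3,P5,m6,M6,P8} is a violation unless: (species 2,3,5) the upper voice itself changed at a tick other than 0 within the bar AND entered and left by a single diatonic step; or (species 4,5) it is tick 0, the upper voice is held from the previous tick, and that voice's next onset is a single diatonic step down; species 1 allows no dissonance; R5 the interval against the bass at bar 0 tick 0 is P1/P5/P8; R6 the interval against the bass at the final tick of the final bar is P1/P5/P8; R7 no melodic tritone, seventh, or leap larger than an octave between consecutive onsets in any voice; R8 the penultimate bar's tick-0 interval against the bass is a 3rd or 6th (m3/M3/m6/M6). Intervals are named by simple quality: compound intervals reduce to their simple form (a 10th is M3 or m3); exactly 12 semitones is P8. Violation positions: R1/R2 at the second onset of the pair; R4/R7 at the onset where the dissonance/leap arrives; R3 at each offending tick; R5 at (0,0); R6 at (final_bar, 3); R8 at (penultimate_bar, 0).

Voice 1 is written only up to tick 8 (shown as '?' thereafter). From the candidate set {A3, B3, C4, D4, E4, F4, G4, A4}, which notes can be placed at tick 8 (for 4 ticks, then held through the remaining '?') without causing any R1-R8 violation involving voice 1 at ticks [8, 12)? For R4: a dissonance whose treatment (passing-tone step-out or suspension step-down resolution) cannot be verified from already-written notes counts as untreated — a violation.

A3: violates R2,R7
B3: violates R4
C4: legal
D4: violates R2,R4
E4: violates R2
F4: legal
G4: violates R4
A4: legal

{A4, C4, F4}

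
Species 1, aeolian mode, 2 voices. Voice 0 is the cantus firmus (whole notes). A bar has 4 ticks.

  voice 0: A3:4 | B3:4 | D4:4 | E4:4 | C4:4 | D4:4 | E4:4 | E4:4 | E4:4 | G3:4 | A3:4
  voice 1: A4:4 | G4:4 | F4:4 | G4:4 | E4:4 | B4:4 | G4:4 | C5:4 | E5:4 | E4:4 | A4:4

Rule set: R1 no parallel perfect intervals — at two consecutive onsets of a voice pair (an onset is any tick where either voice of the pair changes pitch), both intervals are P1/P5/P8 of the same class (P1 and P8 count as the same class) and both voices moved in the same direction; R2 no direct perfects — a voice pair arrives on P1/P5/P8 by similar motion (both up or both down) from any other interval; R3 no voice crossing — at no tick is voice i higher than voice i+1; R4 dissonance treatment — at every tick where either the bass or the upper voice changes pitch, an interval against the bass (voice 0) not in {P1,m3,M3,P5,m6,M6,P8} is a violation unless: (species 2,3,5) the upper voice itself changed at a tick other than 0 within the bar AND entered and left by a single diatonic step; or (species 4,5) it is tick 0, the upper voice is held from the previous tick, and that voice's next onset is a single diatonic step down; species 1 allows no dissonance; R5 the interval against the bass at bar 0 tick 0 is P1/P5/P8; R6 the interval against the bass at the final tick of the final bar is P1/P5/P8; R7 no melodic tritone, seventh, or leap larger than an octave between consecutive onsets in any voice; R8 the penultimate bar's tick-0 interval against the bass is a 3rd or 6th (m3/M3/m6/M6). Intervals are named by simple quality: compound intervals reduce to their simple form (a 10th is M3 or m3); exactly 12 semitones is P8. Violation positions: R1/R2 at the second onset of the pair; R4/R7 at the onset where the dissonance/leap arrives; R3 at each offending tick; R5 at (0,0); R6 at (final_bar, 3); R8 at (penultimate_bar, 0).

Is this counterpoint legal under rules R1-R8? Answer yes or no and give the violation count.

bar 0: v0=A3 v1=A4 (P8)
bar 1: v0=B3 v1=G4 (m6)
bar 2: v0=D4 v1=F4 (m3)
bar 3: v0=E4 v1=G4 (m3)
bar 4: v0=C4 v1=E4 (M3)
bar 5: v0=D4 v1=B4 (M6)
bar 6: v0=E4 v1=G4 (m3)
bar 7: v0=E4 v1=C5 (m6)
bar 8: v0=E4 v1=E5 (P8)
bar 9: v0=G3 v1=E4 (M6)
bar 10: v0=A3 v1=A4 (P8)
  R2 @ bar10.0: G3/E4 M6 -> A3/A4 P8 similar

No (1 violations)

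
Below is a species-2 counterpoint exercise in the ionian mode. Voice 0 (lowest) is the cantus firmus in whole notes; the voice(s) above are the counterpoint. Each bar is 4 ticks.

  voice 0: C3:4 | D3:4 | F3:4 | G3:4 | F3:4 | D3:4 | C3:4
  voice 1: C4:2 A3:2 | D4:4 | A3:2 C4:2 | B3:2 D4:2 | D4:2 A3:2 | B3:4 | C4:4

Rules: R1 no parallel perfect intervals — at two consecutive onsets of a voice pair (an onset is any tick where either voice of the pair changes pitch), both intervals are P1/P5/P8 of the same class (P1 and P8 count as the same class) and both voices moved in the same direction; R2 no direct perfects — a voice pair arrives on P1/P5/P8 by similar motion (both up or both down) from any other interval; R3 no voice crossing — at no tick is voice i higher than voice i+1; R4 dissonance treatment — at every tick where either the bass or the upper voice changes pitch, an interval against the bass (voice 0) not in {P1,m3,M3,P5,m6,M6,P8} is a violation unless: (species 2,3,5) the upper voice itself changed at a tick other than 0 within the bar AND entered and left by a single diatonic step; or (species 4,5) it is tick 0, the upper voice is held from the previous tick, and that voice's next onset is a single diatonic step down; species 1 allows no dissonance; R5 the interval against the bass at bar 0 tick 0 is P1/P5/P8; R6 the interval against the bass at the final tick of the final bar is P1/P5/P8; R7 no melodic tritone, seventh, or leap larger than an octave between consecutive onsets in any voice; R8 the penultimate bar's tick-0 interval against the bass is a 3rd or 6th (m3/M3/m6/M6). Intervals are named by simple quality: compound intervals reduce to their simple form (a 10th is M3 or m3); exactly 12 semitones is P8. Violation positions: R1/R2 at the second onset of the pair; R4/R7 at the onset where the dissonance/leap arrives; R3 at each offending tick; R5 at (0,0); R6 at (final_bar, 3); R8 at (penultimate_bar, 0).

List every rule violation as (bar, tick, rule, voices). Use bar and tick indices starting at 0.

bar 0: v0=C3 v1=C4 downbeat P8
bar 1: v0=D3 v1=D4 downbeat P8
bar 2: v0=F3 v1=A3 downbeat M3
bar 3: v0=G3 v1=B3 downbeat M3
bar 4: v0=F3 v1=D4 downbeat M6
bar 5: v0=D3 v1=B3 downbeat M6
bar 6: v0=C3 v1=C4 downbeat P8
  -> R2 @ bar 1 tick 0 v(0, 1): C3/A3 M6 -> D3/D4 P8 similar

(1, 0, R2, (0, 1))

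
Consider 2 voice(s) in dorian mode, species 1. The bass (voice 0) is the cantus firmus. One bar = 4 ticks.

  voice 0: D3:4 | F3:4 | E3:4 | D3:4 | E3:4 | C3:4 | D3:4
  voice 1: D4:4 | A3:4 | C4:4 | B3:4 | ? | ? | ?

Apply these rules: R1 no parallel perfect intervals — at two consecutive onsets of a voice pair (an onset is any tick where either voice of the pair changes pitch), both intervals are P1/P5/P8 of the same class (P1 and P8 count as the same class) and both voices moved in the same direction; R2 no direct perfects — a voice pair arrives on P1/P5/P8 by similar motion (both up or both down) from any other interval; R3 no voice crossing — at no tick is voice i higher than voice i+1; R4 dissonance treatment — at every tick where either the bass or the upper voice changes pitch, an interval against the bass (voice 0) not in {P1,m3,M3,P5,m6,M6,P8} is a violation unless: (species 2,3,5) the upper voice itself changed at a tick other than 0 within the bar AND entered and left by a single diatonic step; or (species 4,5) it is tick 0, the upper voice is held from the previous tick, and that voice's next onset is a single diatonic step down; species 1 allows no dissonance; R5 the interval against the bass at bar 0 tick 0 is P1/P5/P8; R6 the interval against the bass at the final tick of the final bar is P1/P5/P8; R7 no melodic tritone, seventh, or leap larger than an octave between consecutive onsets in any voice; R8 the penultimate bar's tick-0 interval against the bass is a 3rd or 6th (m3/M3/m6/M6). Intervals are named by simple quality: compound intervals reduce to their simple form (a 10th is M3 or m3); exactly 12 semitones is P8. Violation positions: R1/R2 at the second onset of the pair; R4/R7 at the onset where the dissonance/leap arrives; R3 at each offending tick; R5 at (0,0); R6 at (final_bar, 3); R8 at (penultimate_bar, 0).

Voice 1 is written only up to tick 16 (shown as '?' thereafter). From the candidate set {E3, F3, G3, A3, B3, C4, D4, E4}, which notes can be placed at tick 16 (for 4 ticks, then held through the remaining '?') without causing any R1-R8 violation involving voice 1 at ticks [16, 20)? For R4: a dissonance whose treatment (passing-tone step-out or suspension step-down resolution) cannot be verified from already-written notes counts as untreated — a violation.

E3: legal
F3: violates R4,R7
G3: legal
A3: violates R4
B3: legal
C4: legal
D4: violates R4
E4: violates R2

{B3, C4, E3, G3}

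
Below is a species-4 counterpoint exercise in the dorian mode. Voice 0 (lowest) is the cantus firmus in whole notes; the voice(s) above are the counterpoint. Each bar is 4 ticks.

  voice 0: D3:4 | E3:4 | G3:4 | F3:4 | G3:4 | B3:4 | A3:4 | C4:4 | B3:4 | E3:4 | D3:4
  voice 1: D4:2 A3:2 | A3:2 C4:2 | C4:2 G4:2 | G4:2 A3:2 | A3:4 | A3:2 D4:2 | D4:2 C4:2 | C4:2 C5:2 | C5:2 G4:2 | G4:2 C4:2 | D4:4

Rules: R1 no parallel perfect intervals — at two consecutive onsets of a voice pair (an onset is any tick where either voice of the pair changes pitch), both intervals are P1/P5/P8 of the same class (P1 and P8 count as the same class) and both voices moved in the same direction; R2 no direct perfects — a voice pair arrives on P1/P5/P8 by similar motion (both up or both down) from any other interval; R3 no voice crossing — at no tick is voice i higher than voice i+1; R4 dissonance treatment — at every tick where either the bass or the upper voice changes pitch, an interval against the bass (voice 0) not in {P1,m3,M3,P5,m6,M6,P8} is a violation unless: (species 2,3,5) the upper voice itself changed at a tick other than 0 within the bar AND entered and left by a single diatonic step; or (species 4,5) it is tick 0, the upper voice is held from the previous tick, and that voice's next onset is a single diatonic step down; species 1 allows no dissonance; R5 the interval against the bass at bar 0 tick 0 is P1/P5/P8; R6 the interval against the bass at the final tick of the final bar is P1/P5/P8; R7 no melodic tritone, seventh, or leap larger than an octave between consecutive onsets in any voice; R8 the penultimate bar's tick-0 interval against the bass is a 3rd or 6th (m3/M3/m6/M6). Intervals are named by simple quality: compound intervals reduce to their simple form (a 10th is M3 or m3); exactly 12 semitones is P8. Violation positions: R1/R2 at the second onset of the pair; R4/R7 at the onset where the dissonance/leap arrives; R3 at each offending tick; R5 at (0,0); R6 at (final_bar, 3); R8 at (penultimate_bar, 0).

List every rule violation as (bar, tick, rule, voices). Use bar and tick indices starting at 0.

(1, 0, R4, (0, 1))
(2, 0, R4, (0, 1))
(3, 0, R4, (0, 1))
(3, 2, R7, (1,))
(4, 0, R4, (0, 1))
(5, 0, R3, (0, 1))
(5, 0, R4, (0, 1))
(5, 1, R3, (0, 1))
(8, 0, R4, (0, 1))

bar 0: v0=D3 v1=D4 downbeat P8
bar 1: v0=E3 v1=A3 downbeat P4
bar 2: v0=G3 v1=C4 downbeat P4
bar 3: v0=F3 v1=G4 downbeat M2
bar 4: v0=G3 v1=A3 downbeat M2
bar 5: v0=B3 v1=A3 downbeat M2
bar 6: v0=A3 v1=D4 downbeat P4
bar 7: v0=C4 v1=C4 downbeat P1
bar 8: v0=B3 v1=C5 downbeat m2
bar 9: v0=E3 v1=G4 downbeat m3
bar 10: v0=D3 v1=D4 downbeat P8
  -> R4 @ bar 1 tick 0 v(0, 1): E3/A3 P4 untreated
  -> R4 @ bar 2 tick 0 v(0, 1): G3/C4 P4 untreated
  -> R4 @ bar 3 tick 0 v(0, 1): F3/G4 M2 untreated
  -> R7 @ bar 3 tick 2 v(1,): G4->A3 leap 10st
  -> R4 @ bar 4 tick 0 v(0, 1): G3/A3 M2 untreated
  -> R3 @ bar 5 tick 0 v(0, 1): B3 above A3
  -> R4 @ bar 5 tick 0 v(0, 1): B3/A3 M2 untreated
  -> R3 @ bar 5 tick 1 v(0, 1): B3 above A3
  -> R4 @ bar 8 tick 0 v(0, 1): B3/C5 m2 untreated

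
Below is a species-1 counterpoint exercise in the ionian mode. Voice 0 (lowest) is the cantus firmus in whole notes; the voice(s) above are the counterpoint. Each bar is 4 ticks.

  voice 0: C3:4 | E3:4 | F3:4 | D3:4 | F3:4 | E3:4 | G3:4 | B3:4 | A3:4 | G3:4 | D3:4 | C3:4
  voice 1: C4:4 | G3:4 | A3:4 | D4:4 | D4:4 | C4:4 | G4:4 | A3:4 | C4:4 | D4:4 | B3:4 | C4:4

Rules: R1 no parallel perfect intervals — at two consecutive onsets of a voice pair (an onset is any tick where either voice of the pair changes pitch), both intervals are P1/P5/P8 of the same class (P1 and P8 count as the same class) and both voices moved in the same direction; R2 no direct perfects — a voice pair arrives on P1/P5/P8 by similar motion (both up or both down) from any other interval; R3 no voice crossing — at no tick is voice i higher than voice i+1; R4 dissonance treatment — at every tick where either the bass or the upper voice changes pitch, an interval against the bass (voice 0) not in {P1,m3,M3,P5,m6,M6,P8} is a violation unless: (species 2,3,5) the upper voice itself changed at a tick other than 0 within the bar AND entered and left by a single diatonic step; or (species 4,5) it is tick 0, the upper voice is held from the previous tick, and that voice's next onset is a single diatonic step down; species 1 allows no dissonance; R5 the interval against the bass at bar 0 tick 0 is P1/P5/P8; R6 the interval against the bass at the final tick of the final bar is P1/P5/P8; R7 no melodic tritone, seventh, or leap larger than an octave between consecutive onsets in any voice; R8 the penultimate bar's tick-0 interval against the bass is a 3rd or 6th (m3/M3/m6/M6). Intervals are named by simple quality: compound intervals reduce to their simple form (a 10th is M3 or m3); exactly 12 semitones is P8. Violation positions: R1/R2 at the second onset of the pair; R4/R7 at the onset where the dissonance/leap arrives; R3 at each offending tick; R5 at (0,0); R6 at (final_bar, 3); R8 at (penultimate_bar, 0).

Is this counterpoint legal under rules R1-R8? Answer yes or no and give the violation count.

No (7 violations)

bar 0: v0=C3 v1=C4 (P8)
bar 1: v0=E3 v1=G3 (m3)
bar 2: v0=F3 v1=A3 (M3)
bar 3: v0=D3 v1=D4 (P8)
bar 4: v0=F3 v1=D4 (M6)
bar 5: v0=E3 v1=C4 (m6)
bar 6: v0=G3 v1=G4 (P8)
bar 7: v0=B3 v1=A3 (M2)
bar 8: v0=A3 v1=C4 (m3)
bar 9: v0=G3 v1=D4 (P5)
bar 10: v0=D3 v1=B3 (M6)
bar 11: v0=C3 v1=C4 (P8)
  R2 @ bar6.0: E3/C4 m6 -> G3/G4 P8 similar
  R3 @ bar7.0: B3 above A3
  R4 @ bar7.0: B3/A3 M2 untreated
  R7 @ bar7.0: G4->A3 leap 10st
  R3 @ bar7.1: B3 above A3
  R3 @ bar7.2: B3 above A3
  R3 @ bar7.3: B3 above A3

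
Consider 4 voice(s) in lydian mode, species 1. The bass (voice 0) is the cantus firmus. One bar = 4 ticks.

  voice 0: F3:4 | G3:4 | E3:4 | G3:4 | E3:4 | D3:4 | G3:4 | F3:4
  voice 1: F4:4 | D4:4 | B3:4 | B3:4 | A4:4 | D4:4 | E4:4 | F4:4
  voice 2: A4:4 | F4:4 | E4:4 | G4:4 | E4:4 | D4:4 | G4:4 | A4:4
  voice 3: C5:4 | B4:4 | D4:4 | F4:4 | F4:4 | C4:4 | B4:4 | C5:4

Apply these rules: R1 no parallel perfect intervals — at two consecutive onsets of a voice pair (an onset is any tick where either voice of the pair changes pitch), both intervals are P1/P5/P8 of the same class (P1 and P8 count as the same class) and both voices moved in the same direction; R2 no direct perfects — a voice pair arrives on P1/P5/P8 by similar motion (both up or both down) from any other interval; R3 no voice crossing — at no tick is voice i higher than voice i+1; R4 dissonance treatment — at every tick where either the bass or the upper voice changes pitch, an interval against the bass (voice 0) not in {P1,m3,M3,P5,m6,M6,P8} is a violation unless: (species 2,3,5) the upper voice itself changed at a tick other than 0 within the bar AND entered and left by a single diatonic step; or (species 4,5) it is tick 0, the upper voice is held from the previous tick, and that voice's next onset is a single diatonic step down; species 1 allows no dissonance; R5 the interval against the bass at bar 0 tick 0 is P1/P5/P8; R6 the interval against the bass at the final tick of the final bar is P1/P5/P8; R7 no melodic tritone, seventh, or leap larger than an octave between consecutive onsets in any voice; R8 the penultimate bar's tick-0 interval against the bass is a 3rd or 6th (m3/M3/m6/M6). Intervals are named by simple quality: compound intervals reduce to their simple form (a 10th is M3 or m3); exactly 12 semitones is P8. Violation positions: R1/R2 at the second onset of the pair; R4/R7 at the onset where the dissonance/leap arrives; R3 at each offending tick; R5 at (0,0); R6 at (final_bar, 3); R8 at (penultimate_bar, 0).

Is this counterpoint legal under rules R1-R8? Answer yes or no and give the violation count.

bar 0: v0=F3 v1=F4 v2=A4 v3=C5 (P5)
bar 1: v0=G3 v1=D4 v2=F4 v3=B4 (M3)
bar 2: v0=E3 v1=B3 v2=E4 v3=D4 (m7)
bar 3: v0=G3 v1=B3 v2=G4 v3=F4 (m7)
bar 4: v0=E3 v1=A4 v2=E4 v3=F4 (m2)
bar 5: v0=D3 v1=D4 v2=D4 v3=C4 (m7)
bar 6: v0=G3 v1=E4 v2=G4 v3=B4 (M3)
bar 7: v0=F3 v1=F4 v2=A4 v3=C5 (P5)
  R5 @ bar0.0: opens on M3
  R4 @ bar1.0: G3/F4 m7 untreated
  R1 @ bar2.0: G3/D4 P5 -> E3/B3 P5 similar
  R2 @ bar2.0: G3/F4 m7 -> E3/E4 P8 similar
  R3 @ bar2.0: E4 above D4
  R4 @ bar2.0: E3/D4 m7 untreated
  R3 @ bar2.1: E4 above D4
  R3 @ bar2.2: E4 above D4
  R3 @ bar2.3: E4 above D4
  R1 @ bar3.0: E3/E4 P8 -> G3/G4 P8 similar
  R3 @ bar3.0: G4 above F4
  R4 @ bar3.0: G3/F4 m7 untreated
  R3 @ bar3.1: G4 above F4
  R3 @ bar3.2: G4 above F4
  R3 @ bar3.3: G4 above F4
  R1 @ bar4.0: G3/G4 P8 -> E3/E4 P8 similar
  R3 @ bar4.0: A4 above E4
  R4 @ bar4.0: E3/A4 P4 untreated
  R4 @ bar4.0: E3/F4 m2 untreated
  R7 @ bar4.0: B3->A4 leap 10st
  R3 @ bar4.1: A4 above E4
  R3 @ bar4.2: A4 above E4
  R3 @ bar4.3: A4 above E4
  R1 @ bar5.0: E3/E4 P8 -> D3/D4 P8 similar
  R2 @ bar5.0: E3/A4 P4 -> D3/D4 P8 similar
  R2 @ bar5.0: A4/E4 P4 -> D4/D4 P1 similar
  R3 @ bar5.0: D4 above C4
  R4 @ bar5.0: D3/C4 m7 untreated
  R3 @ bar5.1: D4 above C4
  R3 @ bar5.2: D4 above C4
  R3 @ bar5.3: D4 above C4
  R1 @ bar6.0: D3/D4 P8 -> G3/G4 P8 similar
  R2 @ bar6.0: D4/C4 M2 -> E4/B4 P5 similar
  R7 @ bar6.0: C4->B4 leap 11st
  R8 @ bar6.0: penult P8 not 3rd/6th
  R1 @ bar7.0: E4/B4 P5 -> F4/C5 P5 similar
  R6 @ bar7.3: closes on M3

No (37 violations)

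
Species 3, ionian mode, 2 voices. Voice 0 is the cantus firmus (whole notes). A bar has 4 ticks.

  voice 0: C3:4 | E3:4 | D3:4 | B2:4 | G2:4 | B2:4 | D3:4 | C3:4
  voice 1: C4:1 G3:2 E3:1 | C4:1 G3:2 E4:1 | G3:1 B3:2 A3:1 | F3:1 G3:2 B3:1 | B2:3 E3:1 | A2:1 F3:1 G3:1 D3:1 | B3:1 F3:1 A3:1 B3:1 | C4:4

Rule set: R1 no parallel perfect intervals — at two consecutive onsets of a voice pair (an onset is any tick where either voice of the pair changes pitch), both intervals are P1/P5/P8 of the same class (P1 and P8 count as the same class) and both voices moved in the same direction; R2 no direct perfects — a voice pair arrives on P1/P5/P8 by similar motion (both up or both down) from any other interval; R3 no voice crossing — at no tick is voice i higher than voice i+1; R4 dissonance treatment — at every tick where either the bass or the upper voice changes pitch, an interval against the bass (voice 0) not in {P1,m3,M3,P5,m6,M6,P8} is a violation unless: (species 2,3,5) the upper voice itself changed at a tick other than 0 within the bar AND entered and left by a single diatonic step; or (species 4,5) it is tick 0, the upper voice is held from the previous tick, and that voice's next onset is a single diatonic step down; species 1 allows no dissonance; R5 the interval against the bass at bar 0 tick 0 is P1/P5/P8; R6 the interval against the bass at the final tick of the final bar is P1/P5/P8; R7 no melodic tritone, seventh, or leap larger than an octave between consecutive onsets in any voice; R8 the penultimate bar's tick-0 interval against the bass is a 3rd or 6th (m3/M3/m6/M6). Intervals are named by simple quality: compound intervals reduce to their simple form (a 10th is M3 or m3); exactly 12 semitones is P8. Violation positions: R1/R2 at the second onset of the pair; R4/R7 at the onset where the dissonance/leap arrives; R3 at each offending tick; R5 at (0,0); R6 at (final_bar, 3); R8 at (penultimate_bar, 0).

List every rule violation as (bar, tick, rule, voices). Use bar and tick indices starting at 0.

(2, 0, R4, (0, 1))
(3, 0, R4, (0, 1))
(5, 0, R3, (0, 1))
(5, 0, R4, (0, 1))
(5, 1, R4, (0, 1))
(6, 1, R7, (1,))

bar 0: v0=C3 v1=C4 downbeat P8
bar 1: v0=E3 v1=C4 downbeat m6
bar 2: v0=D3 v1=G3 downbeat P4
bar 3: v0=B2 v1=F3 downbeat TT
bar 4: v0=G2 v1=B2 downbeat M3
bar 5: v0=B2 v1=A2 downbeat M2
bar 6: v0=D3 v1=B3 downbeat M6
bar 7: v0=C3 v1=C4 downbeat P8
  -> R4 @ bar 2 tick 0 v(0, 1): D3/G3 P4 untreated
  -> R4 @ bar 3 tick 0 v(0, 1): B2/F3 TT untreated
  -> R3 @ bar 5 tick 0 v(0, 1): B2 above A2
  -> R4 @ bar 5 tick 0 v(0, 1): B2/A2 M2 untreated
  -> R4 @ bar 5 tick 1 v(0, 1): B2/F3 TT untreated
  -> R7 @ bar 6 tick 1 v(1,): B3->F3 leap 6st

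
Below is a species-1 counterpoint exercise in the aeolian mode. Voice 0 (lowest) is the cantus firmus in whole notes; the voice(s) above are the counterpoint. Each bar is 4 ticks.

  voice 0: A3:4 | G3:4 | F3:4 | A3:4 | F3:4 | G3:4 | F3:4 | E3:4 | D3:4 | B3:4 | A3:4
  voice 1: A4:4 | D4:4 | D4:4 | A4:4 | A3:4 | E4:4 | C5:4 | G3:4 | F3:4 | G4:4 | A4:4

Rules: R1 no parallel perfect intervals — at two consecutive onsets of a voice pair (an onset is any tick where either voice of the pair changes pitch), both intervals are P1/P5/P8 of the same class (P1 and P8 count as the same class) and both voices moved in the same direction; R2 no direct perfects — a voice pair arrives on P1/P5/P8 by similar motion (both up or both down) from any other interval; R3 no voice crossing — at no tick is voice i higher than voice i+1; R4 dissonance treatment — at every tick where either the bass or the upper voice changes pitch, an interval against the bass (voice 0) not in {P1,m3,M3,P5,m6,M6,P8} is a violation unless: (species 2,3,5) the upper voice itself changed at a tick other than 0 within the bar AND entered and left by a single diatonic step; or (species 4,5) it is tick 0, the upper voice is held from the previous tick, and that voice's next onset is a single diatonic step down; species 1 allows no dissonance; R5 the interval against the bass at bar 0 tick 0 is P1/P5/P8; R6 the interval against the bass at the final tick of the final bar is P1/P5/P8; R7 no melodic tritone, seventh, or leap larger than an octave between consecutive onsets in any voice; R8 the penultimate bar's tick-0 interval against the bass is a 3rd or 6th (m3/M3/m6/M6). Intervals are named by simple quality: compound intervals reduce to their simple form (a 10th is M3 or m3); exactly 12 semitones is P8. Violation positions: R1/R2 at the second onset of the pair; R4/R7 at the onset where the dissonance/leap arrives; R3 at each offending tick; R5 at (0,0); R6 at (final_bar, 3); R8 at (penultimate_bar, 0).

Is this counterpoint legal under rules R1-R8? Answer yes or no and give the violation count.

bar 0: v0=A3 v1=A4 (P8)
bar 1: v0=G3 v1=D4 (P5)
bar 2: v0=F3 v1=D4 (M6)
bar 3: v0=A3 v1=A4 (P8)
bar 4: v0=F3 v1=A3 (M3)
bar 5: v0=G3 v1=E4 (M6)
bar 6: v0=F3 v1=C5 (P5)
bar 7: v0=E3 v1=G3 (m3)
bar 8: v0=D3 v1=F3 (m3)
bar 9: v0=B3 v1=G4 (m6)
bar 10: v0=A3 v1=A4 (P8)
  R2 @ bar1.0: A3/A4 P8 -> G3/D4 P5 similar
  R2 @ bar3.0: F3/D4 M6 -> A3/A4 P8 similar
  R7 @ bar7.0: C5->G3 leap 17st
  R7 @ bar9.0: F3->G4 leap 14st

No (4 violations)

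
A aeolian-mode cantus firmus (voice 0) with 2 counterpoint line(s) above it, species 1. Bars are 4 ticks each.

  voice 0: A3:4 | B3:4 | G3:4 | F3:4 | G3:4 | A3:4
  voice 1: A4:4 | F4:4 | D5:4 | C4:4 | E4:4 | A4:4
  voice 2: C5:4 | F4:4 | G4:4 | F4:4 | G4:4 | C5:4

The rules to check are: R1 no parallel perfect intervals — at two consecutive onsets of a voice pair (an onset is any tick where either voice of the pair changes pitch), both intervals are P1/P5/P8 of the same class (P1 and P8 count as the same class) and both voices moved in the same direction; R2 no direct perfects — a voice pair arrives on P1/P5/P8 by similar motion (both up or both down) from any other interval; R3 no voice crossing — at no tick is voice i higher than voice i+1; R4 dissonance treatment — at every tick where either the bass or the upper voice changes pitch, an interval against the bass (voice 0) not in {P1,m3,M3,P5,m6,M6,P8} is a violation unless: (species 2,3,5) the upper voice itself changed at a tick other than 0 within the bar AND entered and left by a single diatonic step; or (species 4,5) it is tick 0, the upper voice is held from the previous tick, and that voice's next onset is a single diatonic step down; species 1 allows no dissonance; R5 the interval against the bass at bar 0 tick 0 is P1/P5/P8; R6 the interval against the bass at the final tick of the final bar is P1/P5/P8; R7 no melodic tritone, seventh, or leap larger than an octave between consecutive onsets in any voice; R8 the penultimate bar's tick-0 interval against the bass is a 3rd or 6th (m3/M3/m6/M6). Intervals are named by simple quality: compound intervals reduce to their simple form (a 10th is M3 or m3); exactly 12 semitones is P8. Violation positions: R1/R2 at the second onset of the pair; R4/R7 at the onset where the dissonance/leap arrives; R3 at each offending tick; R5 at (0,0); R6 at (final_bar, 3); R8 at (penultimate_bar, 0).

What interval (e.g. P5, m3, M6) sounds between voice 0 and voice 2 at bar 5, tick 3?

voice 0=A3 voice 2=C5 -> m3

m3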